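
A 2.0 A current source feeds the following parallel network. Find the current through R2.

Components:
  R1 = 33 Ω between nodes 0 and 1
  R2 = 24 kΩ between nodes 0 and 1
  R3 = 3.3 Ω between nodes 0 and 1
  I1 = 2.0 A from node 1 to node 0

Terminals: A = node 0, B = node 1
All resistors sit directly between nodes 0 and 1, so they are in parallel and share one voltage V; the full source current 2 A splits among them.
1/R_par = 1/33 + 1/24000 + 1/3.3 = 0.3334 S  =>  R_par = 3 Ω
V = I × R_par = 2 × 3 = 5.999 V
I_R2 = V/R2 = 5.999/24000 = 0.00025 A

Final answer: 0.00025 A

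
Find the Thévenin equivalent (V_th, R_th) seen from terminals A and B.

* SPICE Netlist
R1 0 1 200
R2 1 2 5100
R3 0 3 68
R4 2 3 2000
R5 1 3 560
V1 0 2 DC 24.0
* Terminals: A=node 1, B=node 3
Step 1 — V_th is the open-circuit voltage V_A - V_B (nothing connected across the terminals).
Nodal analysis, taking node 2 as the 0 V reference.
Source V1 fixes V_0 = 24 V.
KCL at each unknown node (sum of currents leaving = 0; resistances in Ω):
  Node 1: (V_1 - 24)/200 + (V_1 - 0)/5100 + (V_1 - V_3)/560 = 0
  Node 3: (V_3 - 24)/68 + (V_3 - 0)/2000 + (V_3 - V_1)/560 = 0
Collecting terms (coefficients in siemens):
  0.006982·V_1 - 0.001786·V_3 = 0.12
  0.01699·V_3 - 0.001786·V_1 = 0.3529
Determinant D = (0.006982)(0.01699) - (-0.001786)(-0.001786) = 0.0001154
V_1 = [(0.12)(0.01699) - (-0.001786)(0.3529)]/D = 23.12 V
V_3 = [(0.006982)(0.3529) - (0.12)(-0.001786)]/D = 23.2 V
V_th = V_1 - V_3 = 23.12 - 23.2 = -0.07973 V
Step 2 — R_th: zero the source — replace V1 by a short circuit (node 2 merges into node 0) — and find the resistance seen between A (node 1) and B (node 3).
Reduce the network between node 1 (A) and node 3 (B) by series/parallel combination:
  Rp1 = R1 ‖ R2 (parallel, both between nodes 0 and 1) = 1/(1/200 + 1/5100) = 192.5 Ω
  Rp2 = R3 ‖ R4 (parallel, both between nodes 0 and 3) = 1/(1/68 + 1/2000) = 65.76 Ω
  Rs1 = Rp1 + Rp2 (series, joined only at node 0) = 192.5 + 65.76 = 258.2 Ω
  Rp3 = R5 ‖ Rs1 (parallel, both between nodes 1 and 3) = 1/(1/560 + 1/258.2) = 176.7 Ω
R_th = 176.7 Ω

Final answer: V_th = -0.07973 V, R_th = 176.7 Ω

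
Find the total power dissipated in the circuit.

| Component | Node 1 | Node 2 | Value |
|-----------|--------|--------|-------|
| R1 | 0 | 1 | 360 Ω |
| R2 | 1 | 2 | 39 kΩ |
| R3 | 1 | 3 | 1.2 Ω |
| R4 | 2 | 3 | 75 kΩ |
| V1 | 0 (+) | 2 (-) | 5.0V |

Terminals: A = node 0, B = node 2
Nodal analysis, taking node 2 as the 0 V reference.
Source V1 fixes V_0 = 5 V.
KCL at each unknown node (sum of currents leaving = 0; resistances in Ω):
  Node 1: (V_1 - 5)/360 + (V_1 - 0)/39000 + (V_1 - V_3)/1.2 = 0
  Node 3: (V_3 - V_1)/1.2 + (V_3 - 0)/75000 = 0
Collecting terms (coefficients in siemens):
  0.8361·V_1 - 0.8333·V_3 = 0.01389
  0.8333·V_3 - 0.8333·V_1 = 0
Determinant D = (0.8361)(0.8333) - (-0.8333)(-0.8333) = 0.002347
V_1 = [(0.01389)(0.8333) - (-0.8333)(0)]/D = 4.931 V
V_3 = [(0.8361)(0) - (0.01389)(-0.8333)]/D = 4.931 V
Power in each resistor, P = (ΔV)²/R:
  P_R1 = (5 - 4.931)²/360 = 0.0000133 W
  P_R2 = (4.931 - 0)²/39000 = 0.0006234 W
  P_R3 = (4.931 - 4.931)²/1.2 = 0.000000005187 W
  P_R4 = (0 - 4.931)²/75000 = 0.0003242 W
P_total = P_R1 + P_R2 + P_R3 + P_R4 = 0.0009609 W

Final answer: 0.0009609 W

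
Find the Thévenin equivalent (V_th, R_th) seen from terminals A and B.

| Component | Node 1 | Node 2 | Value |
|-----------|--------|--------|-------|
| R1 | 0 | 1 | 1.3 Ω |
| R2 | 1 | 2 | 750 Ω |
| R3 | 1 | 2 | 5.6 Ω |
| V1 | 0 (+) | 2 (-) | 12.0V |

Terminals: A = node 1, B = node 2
Step 1 — V_th is the open-circuit voltage V_A - V_B (nothing connected across the terminals).
Nodal analysis, taking node 2 as the 0 V reference.
Source V1 fixes V_0 = 12 V.
KCL at each unknown node (sum of currents leaving = 0; resistances in Ω):
  Node 1: (V_1 - 12)/1.3 + (V_1 - 0)/750 + (V_1 - 0)/5.6 = 0
Collecting terms: 0.9491 × V_1 = 9.231  =>  V_1 = 9.725 V
V_th = V_1 - V_2 = 9.725 - 0 = 9.725 V
Step 2 — R_th: zero the source — replace V1 by a short circuit (node 2 merges into node 0) — and find the resistance seen between A (node 1) and B (node 0).
Reduce the network between node 1 (A) and node 0 (B) by series/parallel combination:
  Rp1 = R1 ‖ R2 ‖ R3 (parallel, all between nodes 0 and 1) = 1/(1/1.3 + 1/750 + 1/5.6) = 1.054 Ω
R_th = 1.054 Ω

Final answer: V_th = 9.725 V, R_th = 1.054 Ω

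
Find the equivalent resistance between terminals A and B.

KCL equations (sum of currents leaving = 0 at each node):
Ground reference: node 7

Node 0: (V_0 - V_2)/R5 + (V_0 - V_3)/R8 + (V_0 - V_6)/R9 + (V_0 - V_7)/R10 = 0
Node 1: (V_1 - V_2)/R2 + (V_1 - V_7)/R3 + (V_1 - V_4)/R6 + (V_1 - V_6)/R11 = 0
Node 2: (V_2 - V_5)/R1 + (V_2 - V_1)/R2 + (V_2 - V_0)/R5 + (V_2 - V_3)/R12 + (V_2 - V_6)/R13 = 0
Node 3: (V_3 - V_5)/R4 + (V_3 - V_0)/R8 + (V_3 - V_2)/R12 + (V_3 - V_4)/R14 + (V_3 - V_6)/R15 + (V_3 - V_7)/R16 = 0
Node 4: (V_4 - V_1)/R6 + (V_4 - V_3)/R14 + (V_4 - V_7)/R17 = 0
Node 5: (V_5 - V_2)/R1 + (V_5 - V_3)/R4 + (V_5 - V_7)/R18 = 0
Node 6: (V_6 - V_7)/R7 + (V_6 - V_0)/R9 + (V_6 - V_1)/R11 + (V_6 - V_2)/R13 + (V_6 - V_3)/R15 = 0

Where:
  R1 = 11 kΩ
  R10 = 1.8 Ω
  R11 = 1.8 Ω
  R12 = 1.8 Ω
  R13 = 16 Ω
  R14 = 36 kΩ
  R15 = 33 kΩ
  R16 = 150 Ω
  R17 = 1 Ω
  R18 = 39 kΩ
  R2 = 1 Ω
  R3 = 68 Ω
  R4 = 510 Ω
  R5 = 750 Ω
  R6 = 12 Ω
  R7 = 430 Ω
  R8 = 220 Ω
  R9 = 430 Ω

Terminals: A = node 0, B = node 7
The network is not a plain series/parallel combination. Inject a 1 A test current into terminal A (node 0) and return it from terminal B (node 7); then R_eq = V_A / (1 A).
Nodal analysis, taking node 7 as the 0 V reference.
Current source I_test pushes 1 A into node 0 and draws it out of node 7.
KCL at each unknown node (sum of currents leaving = 0; resistances in Ω):
  Node 0: (V_0 - V_2)/750 + (V_0 - V_3)/220 + (V_0 - V_6)/430 + (V_0 - 0)/1.8 - 1 = 0
  Node 1: (V_1 - V_2)/1 + (V_1 - 0)/68 + (V_1 - V_4)/12 + (V_1 - V_6)/1.8 = 0
  Node 2: (V_2 - V_0)/750 + (V_2 - V_1)/1 + (V_2 - V_5)/11000 + (V_2 - V_3)/1.8 + (V_2 - V_6)/16 = 0
  Node 3: (V_3 - V_0)/220 + (V_3 - V_2)/1.8 + (V_3 - V_5)/510 + (V_3 - V_4)/36000 + (V_3 - V_6)/33000 + (V_3 - 0)/150 = 0
  Node 4: (V_4 - V_1)/12 + (V_4 - V_3)/36000 + (V_4 - 0)/1 = 0
  Node 5: (V_5 - V_2)/11000 + (V_5 - V_3)/510 + (V_5 - 0)/39000 = 0
  Node 6: (V_6 - V_0)/430 + (V_6 - V_1)/1.8 + (V_6 - V_2)/16 + (V_6 - V_3)/33000 + (V_6 - 0)/430 = 0
Collecting terms (coefficients in siemens):
  0.5638·V_0 - 0.001333·V_2 - 0.004545·V_3 - 0.002326·V_6 = 1
  1.654·V_1 - 1·V_2 - 0.08333·V_4 - 0.5556·V_6 = 0
  1.619·V_2 - 0.001333·V_0 - 1·V_1 - 0.5556·V_3 - 0.00009091·V_5 - 0.0625·V_6 = 0
  0.5688·V_3 - 0.004545·V_0 - 0.5556·V_2 - 0.00002778·V_4 - 0.001961·V_5 - 0.0000303·V_6 = 0
  1.083·V_4 - 0.08333·V_1 - 0.00002778·V_3 = 0
  0.002077·V_5 - 0.00009091·V_2 - 0.001961·V_3 = 0
  0.6227·V_6 - 0.002326·V_0 - 0.5556·V_1 - 0.0625·V_2 - 0.0000303·V_3 = 0
Solving these 7 simultaneous equations (Gaussian elimination) gives:
  V_0 = 1.776 V, V_1 = 0.1314 V, V_2 = 0.1398 V, V_3 = 0.1513 V
  V_4 = 0.01011 V, V_5 = 0.1489 V, V_6 = 0.1379 V
R_eq = V_0 / 1 A = 1.776 Ω

Final answer: 1.776 Ω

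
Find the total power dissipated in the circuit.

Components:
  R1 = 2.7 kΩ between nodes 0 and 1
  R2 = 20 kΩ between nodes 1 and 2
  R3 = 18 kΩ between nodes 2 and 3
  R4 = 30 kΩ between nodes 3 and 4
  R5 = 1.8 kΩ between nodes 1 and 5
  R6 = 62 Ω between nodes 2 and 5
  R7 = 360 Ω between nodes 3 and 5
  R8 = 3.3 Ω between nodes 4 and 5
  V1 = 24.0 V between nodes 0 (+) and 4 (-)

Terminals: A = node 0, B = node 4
Nodal analysis, taking node 4 as the 0 V reference.
Source V1 fixes V_0 = 24 V.
KCL at each unknown node (sum of currents leaving = 0; resistances in Ω):
  Node 1: (V_1 - 24)/2700 + (V_1 - V_2)/20000 + (V_1 - V_5)/1800 = 0
  Node 2: (V_2 - V_1)/20000 + (V_2 - V_3)/18000 + (V_2 - V_5)/62 = 0
  Node 3: (V_3 - V_2)/18000 + (V_3 - 0)/30000 + (V_3 - V_5)/360 = 0
  Node 5: (V_5 - V_1)/1800 + (V_5 - V_2)/62 + (V_5 - V_3)/360 + (V_5 - 0)/3.3 = 0
Collecting terms (coefficients in siemens):
  0.0009759·V_1 - 0.00005·V_2 - 0.0005556·V_5 = 0.008889
  0.01623·V_2 - 0.00005·V_1 - 0.00005556·V_3 - 0.01613·V_5 = 0
  0.002867·V_3 - 0.00005556·V_2 - 0.002778·V_5 = 0
  0.3225·V_5 - 0.0005556·V_1 - 0.01613·V_2 - 0.002778·V_3 = 0
Solving these 4 simultaneous equations (Gaussian elimination) gives:
  V_1 = 9.121 V, V_2 = 0.04622 V, V_3 = 0.01852 V, V_5 = 0.01818 V
Power in each resistor, P = (ΔV)²/R:
  P_R1 = (24 - 9.121)²/2700 = 0.082 W
  P_R2 = (9.121 - 0.04622)²/20000 = 0.004117 W
  P_R3 = (0.04622 - 0.01852)²/18000 = 0.00000004264 W
  P_R4 = (0.01852 - 0)²/30000 = 0.00000001143 W
  P_R5 = (9.121 - 0.01818)²/1800 = 0.04603 W
  P_R6 = (0.04622 - 0.01818)²/62 = 0.00001268 W
  P_R7 = (0.01852 - 0.01818)²/360 = 0.000000000306 W
  P_R8 = (0 - 0.01818)²/3.3 = 0.0001002 W
P_total = P_R1 + P_R2 + P_R3 + P_R4 + P_R5 + P_R6 + P_R7 + P_R8 = 0.1323 W

Final answer: 0.1323 W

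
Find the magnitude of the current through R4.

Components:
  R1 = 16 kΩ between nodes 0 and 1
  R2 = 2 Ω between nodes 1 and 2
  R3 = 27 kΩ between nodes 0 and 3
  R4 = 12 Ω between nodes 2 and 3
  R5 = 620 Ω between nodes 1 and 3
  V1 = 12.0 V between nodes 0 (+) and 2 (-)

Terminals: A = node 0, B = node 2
Nodal analysis, taking node 2 as the 0 V reference.
Source V1 fixes V_0 = 12 V.
KCL at each unknown node (sum of currents leaving = 0; resistances in Ω):
  Node 1: (V_1 - 12)/16000 + (V_1 - 0)/2 + (V_1 - V_3)/620 = 0
  Node 3: (V_3 - 12)/27000 + (V_3 - 0)/12 + (V_3 - V_1)/620 = 0
Collecting terms (coefficients in siemens):
  0.5017·V_1 - 0.001613·V_3 = 0.00075
  0.08498·V_3 - 0.001613·V_1 = 0.0004444
Determinant D = (0.5017)(0.08498) - (-0.001613)(-0.001613) = 0.04263
V_1 = [(0.00075)(0.08498) - (-0.001613)(0.0004444)]/D = 0.001512 V
V_3 = [(0.5017)(0.0004444) - (0.00075)(-0.001613)]/D = 0.005258 V
I_R4 = (V_2 - V_3)/R4 = (0 - 0.005258)/12 = -0.0004382 A
|I_R4| = 0.0004382 A

Final answer: |I_R4| = 0.0004382 A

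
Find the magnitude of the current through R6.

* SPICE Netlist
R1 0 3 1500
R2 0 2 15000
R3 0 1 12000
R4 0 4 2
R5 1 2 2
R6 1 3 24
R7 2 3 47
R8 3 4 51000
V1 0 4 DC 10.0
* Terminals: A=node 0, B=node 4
Nodal analysis, taking node 4 as the 0 V reference.
Source V1 fixes V_0 = 10 V.
KCL at each unknown node (sum of currents leaving = 0; resistances in Ω):
  Node 1: (V_1 - 10)/12000 + (V_1 - V_2)/2 + (V_1 - V_3)/24 = 0
  Node 2: (V_2 - 10)/15000 + (V_2 - V_1)/2 + (V_2 - V_3)/47 = 0
  Node 3: (V_3 - 10)/1500 + (V_3 - V_1)/24 + (V_3 - V_2)/47 + (V_3 - 0)/51000 = 0
Collecting terms (coefficients in siemens):
  0.5417·V_1 - 0.5·V_2 - 0.04167·V_3 = 0.0008333
  0.5213·V_2 - 0.5·V_1 - 0.02128·V_3 = 0.0006667
  0.06363·V_3 - 0.04167·V_1 - 0.02128·V_2 = 0.006667
Solving these 3 simultaneous equations (Gaussian elimination) gives:
  V_1 = 9.766 V, V_2 = 9.766 V, V_3 = 9.765 V
I_R6 = (V_1 - V_3)/R6 = (9.766 - 9.765)/24 = 0.00002313 A
|I_R6| = 0.00002313 A

Final answer: |I_R6| = 2.313e-05 A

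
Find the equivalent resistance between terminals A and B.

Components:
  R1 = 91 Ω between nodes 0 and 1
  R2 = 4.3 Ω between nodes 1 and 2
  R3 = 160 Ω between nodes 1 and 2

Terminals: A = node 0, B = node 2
Reduce the network between node 0 (A) and node 2 (B) by series/parallel combination:
  Rp1 = R2 ‖ R3 (parallel, both between nodes 1 and 2) = 1/(1/4.3 + 1/160) = 4.187 Ω
  Rs1 = R1 + Rp1 (series, joined only at node 1) = 91 + 4.187 = 95.19 Ω
R_eq = 95.19 Ω

Final answer: 95.19 Ω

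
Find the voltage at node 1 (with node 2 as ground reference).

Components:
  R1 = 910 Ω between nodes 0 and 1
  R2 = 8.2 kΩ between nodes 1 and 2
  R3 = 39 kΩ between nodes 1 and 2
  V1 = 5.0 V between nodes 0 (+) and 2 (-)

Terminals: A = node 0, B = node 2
Nodal analysis, taking node 2 as the 0 V reference.
Source V1 fixes V_0 = 5 V.
KCL at each unknown node (sum of currents leaving = 0; resistances in Ω):
  Node 1: (V_1 - 5)/910 + (V_1 - 0)/8200 + (V_1 - 0)/39000 = 0
Collecting terms: 0.001246 × V_1 = 0.005495  =>  V_1 = 4.408 V
The requested potential is V_1 = 4.408 V.

Final answer: V_1 = 4.408 V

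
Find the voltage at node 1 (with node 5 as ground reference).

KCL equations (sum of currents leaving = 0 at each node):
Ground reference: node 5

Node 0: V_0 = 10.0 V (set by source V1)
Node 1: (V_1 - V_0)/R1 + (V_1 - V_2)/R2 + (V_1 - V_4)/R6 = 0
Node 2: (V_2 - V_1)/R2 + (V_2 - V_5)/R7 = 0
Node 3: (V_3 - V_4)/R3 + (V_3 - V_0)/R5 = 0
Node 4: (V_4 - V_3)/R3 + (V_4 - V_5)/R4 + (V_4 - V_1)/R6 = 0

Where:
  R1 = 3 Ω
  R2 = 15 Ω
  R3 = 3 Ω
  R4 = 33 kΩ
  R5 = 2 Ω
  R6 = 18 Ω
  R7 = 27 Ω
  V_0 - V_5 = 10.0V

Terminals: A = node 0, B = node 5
Nodal analysis, taking node 5 as the 0 V reference.
Source V1 fixes V_0 = 10 V.
KCL at each unknown node (sum of currents leaving = 0; resistances in Ω):
  Node 1: (V_1 - 10)/3 + (V_1 - V_2)/15 + (V_1 - V_4)/18 = 0
  Node 2: (V_2 - V_1)/15 + (V_2 - 0)/27 = 0
  Node 3: (V_3 - V_4)/3 + (V_3 - 10)/2 = 0
  Node 4: (V_4 - V_3)/3 + (V_4 - 0)/33000 + (V_4 - V_1)/18 = 0
Collecting terms (coefficients in siemens):
  0.4556·V_1 - 0.06667·V_2 - 0.05556·V_4 = 3.333
  0.1037·V_2 - 0.06667·V_1 = 0
  0.8333·V_3 - 0.3333·V_4 = 5
  0.3889·V_4 - 0.05556·V_1 - 0.3333·V_3 = 0
Solving these 4 simultaneous equations (Gaussian elimination) gives:
  V_1 = 9.406 V, V_2 = 6.046 V, V_3 = 9.948 V, V_4 = 9.87 V
The requested potential is V_1 = 9.406 V.

Final answer: V_1 = 9.406 V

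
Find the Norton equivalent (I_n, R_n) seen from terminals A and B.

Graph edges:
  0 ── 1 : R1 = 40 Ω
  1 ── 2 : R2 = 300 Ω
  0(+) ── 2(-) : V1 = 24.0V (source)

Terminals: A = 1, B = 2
Find the Thévenin equivalent first; then I_n = V_th/R_th and R_n = R_th.
Step 1 — V_th is the open-circuit voltage V_A - V_B (nothing connected across the terminals).
Nodal analysis, taking node 2 as the 0 V reference.
Source V1 fixes V_0 = 24 V.
KCL at each unknown node (sum of currents leaving = 0; resistances in Ω):
  Node 1: (V_1 - 24)/40 + (V_1 - 0)/300 = 0
Collecting terms: 0.02833 × V_1 = 0.6  =>  V_1 = 21.18 V
V_th = V_1 - V_2 = 21.18 - 0 = 21.18 V
Step 2 — R_th: zero the source — replace V1 by a short circuit (node 2 merges into node 0) — and find the resistance seen between A (node 1) and B (node 0).
Reduce the network between node 1 (A) and node 0 (B) by series/parallel combination:
  Rp1 = R1 ‖ R2 (parallel, both between nodes 0 and 1) = 1/(1/40 + 1/300) = 35.29 Ω
R_th = 35.29 Ω
I_n = V_th/R_th = 21.18/35.29 = 0.6 A, and R_n = R_th = 35.29 Ω

Final answer: I_n = 0.6 A, R_n = 35.29 Ω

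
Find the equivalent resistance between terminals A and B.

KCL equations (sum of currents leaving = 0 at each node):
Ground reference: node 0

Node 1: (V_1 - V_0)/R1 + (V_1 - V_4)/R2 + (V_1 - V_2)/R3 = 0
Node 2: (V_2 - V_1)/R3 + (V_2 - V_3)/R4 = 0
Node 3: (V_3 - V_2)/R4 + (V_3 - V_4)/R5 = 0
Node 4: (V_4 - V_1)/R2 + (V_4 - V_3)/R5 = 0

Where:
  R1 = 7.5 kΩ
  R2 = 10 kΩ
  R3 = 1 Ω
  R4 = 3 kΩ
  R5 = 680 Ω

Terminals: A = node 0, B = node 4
Reduce the network between node 0 (A) and node 4 (B) by series/parallel combination:
  Rs1 = R3 + R4 (series, joined only at node 2) = 1 + 3000 = 3001 Ω
  Rs2 = R5 + Rs1 (series, joined only at node 3) = 680 + 3001 = 3681 Ω
  Rp1 = R2 ‖ Rs2 (parallel, both between nodes 1 and 4) = 1/(1/10000 + 1/3681) = 2691 Ω
  Rs3 = R1 + Rp1 (series, joined only at node 1) = 7500 + 2691 = 10190 Ω
R_eq = 10.19 kΩ

Final answer: 10.19 kΩ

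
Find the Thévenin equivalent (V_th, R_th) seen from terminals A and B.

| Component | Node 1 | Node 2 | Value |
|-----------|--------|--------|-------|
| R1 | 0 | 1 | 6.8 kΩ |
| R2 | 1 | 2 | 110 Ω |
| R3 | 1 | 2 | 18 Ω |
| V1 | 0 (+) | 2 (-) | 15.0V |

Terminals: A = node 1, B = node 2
Step 1 — V_th is the open-circuit voltage V_A - V_B (nothing connected across the terminals).
Nodal analysis, taking node 2 as the 0 V reference.
Source V1 fixes V_0 = 15 V.
KCL at each unknown node (sum of currents leaving = 0; resistances in Ω):
  Node 1: (V_1 - 15)/6800 + (V_1 - 0)/110 + (V_1 - 0)/18 = 0
Collecting terms: 0.06479 × V_1 = 0.002206  =>  V_1 = 0.03404 V
V_th = V_1 - V_2 = 0.03404 - 0 = 0.03404 V
Step 2 — R_th: zero the source — replace V1 by a short circuit (node 2 merges into node 0) — and find the resistance seen between A (node 1) and B (node 0).
Reduce the network between node 1 (A) and node 0 (B) by series/parallel combination:
  Rp1 = R1 ‖ R2 ‖ R3 (parallel, all between nodes 0 and 1) = 1/(1/6800 + 1/110 + 1/18) = 15.43 Ω
R_th = 15.43 Ω

Final answer: V_th = 0.03404 V, R_th = 15.43 Ω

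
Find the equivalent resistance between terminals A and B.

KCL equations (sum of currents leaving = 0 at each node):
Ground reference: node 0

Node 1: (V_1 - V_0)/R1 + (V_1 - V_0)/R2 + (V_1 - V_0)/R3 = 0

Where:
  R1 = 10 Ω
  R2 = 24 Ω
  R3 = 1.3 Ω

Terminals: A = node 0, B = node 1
Reduce the network between node 0 (A) and node 1 (B) by series/parallel combination:
  Rp1 = R1 ‖ R2 ‖ R3 (parallel, all between nodes 0 and 1) = 1/(1/10 + 1/24 + 1/1.3) = 1.098 Ω
R_eq = 1.098 Ω

Final answer: 1.098 Ω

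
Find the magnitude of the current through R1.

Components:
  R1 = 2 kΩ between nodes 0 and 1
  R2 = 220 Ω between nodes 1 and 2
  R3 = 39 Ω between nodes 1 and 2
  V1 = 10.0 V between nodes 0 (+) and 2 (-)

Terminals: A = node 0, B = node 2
Nodal analysis, taking node 2 as the 0 V reference.
Source V1 fixes V_0 = 10 V.
KCL at each unknown node (sum of currents leaving = 0; resistances in Ω):
  Node 1: (V_1 - 10)/2000 + (V_1 - 0)/220 + (V_1 - 0)/39 = 0
Collecting terms: 0.03069 × V_1 = 0.005  =>  V_1 = 0.1629 V
I_R1 = (V_0 - V_1)/R1 = (10 - 0.1629)/2000 = 0.004919 A
|I_R1| = 0.004919 A

Final answer: |I_R1| = 0.004919 A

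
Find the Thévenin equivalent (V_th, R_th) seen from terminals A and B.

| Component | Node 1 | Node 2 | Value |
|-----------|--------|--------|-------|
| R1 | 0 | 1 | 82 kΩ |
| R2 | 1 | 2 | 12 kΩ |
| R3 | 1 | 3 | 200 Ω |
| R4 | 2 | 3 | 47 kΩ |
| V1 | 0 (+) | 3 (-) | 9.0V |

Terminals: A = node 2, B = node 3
Step 1 — V_th is the open-circuit voltage V_A - V_B (nothing connected across the terminals).
Nodal analysis, taking node 3 as the 0 V reference.
Source V1 fixes V_0 = 9 V.
KCL at each unknown node (sum of currents leaving = 0; resistances in Ω):
  Node 1: (V_1 - 9)/82000 + (V_1 - V_2)/12000 + (V_1 - 0)/200 = 0
  Node 2: (V_2 - V_1)/12000 + (V_2 - 0)/47000 = 0
Collecting terms (coefficients in siemens):
  0.005096·V_1 - 0.00008333·V_2 = 0.0001098
  0.0001046·V_2 - 0.00008333·V_1 = 0
Determinant D = (0.005096)(0.0001046) - (-0.00008333)(-0.00008333) = 0.0000005261
V_1 = [(0.0001098)(0.0001046) - (-0.00008333)(0)]/D = 0.02182 V
V_2 = [(0.005096)(0) - (0.0001098)(-0.00008333)]/D = 0.01739 V
V_th = V_2 - V_3 = 0.01739 - 0 = 0.01739 V
Step 2 — R_th: zero the source — replace V1 by a short circuit (node 3 merges into node 0) — and find the resistance seen between A (node 2) and B (node 0).
Reduce the network between node 2 (A) and node 0 (B) by series/parallel combination:
  Rp1 = R1 ‖ R3 (parallel, both between nodes 0 and 1) = 1/(1/82000 + 1/200) = 199.5 Ω
  Rs1 = R2 + Rp1 (series, joined only at node 1) = 12000 + 199.5 = 12200 Ω
  Rp2 = R4 ‖ Rs1 (parallel, both between nodes 0 and 2) = 1/(1/47000 + 1/12200) = 9686 Ω
R_th = 9.686 kΩ

Final answer: V_th = 0.01739 V, R_th = 9.686 kΩ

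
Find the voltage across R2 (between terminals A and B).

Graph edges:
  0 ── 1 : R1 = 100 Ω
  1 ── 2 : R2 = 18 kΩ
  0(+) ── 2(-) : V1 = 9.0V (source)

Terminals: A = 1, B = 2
R1 and R2 are in series across V1 (node 0 → node 1 → node 2), and the output A–B is taken across R2, so this is a voltage divider.
Series current: I = V1/(R1 + R2) = 9/(100 + 18000) = 9/18100 = 0.0004972 A
V_R2 = I × R2 = V1 × R2/(R1 + R2) = 9 × 18000/18100 = 8.95 V

Final answer: 8.95 V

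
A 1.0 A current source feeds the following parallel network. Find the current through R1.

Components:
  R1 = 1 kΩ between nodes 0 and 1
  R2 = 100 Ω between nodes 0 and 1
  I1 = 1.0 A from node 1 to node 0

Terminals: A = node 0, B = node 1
All resistors sit directly between nodes 0 and 1, so they are in parallel and share one voltage V; the full source current 1 A splits among them.
1/R_par = 1/1000 + 1/100 = 0.011 S  =>  R_par = 90.91 Ω
V = I × R_par = 1 × 90.91 = 90.91 V
I_R1 = V/R1 = 90.91/1000 = 0.09091 A

Final answer: 0.09091 A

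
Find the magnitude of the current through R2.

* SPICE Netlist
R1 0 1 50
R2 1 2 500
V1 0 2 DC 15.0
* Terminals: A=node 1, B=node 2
Nodal analysis, taking node 2 as the 0 V reference.
Source V1 fixes V_0 = 15 V.
KCL at each unknown node (sum of currents leaving = 0; resistances in Ω):
  Node 1: (V_1 - 15)/50 + (V_1 - 0)/500 = 0
Collecting terms: 0.022 × V_1 = 0.3  =>  V_1 = 13.64 V
I_R2 = (V_1 - V_2)/R2 = (13.64 - 0)/500 = 0.02727 A
|I_R2| = 0.02727 A

Final answer: |I_R2| = 0.02727 A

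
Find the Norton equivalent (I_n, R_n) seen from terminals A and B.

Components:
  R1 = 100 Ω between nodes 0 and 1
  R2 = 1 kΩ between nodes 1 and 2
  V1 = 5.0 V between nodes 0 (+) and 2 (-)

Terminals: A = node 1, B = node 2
Find the Thévenin equivalent first; then I_n = V_th/R_th and R_n = R_th.
Step 1 — V_th is the open-circuit voltage V_A - V_B (nothing connected across the terminals).
Nodal analysis, taking node 2 as the 0 V reference.
Source V1 fixes V_0 = 5 V.
KCL at each unknown node (sum of currents leaving = 0; resistances in Ω):
  Node 1: (V_1 - 5)/100 + (V_1 - 0)/1000 = 0
Collecting terms: 0.011 × V_1 = 0.05  =>  V_1 = 4.545 V
V_th = V_1 - V_2 = 4.545 - 0 = 4.545 V
Step 2 — R_th: zero the source — replace V1 by a short circuit (node 2 merges into node 0) — and find the resistance seen between A (node 1) and B (node 0).
Reduce the network between node 1 (A) and node 0 (B) by series/parallel combination:
  Rp1 = R1 ‖ R2 (parallel, both between nodes 0 and 1) = 1/(1/100 + 1/1000) = 90.91 Ω
R_th = 90.91 Ω
I_n = V_th/R_th = 4.545/90.91 = 0.05 A, and R_n = R_th = 90.91 Ω

Final answer: I_n = 0.05 A, R_n = 90.91 Ω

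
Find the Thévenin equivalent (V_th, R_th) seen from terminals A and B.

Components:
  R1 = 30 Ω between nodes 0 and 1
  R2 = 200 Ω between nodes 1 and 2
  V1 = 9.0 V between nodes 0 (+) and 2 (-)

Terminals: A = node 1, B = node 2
Step 1 — V_th is the open-circuit voltage V_A - V_B (nothing connected across the terminals).
Nodal analysis, taking node 2 as the 0 V reference.
Source V1 fixes V_0 = 9 V.
KCL at each unknown node (sum of currents leaving = 0; resistances in Ω):
  Node 1: (V_1 - 9)/30 + (V_1 - 0)/200 = 0
Collecting terms: 0.03833 × V_1 = 0.3  =>  V_1 = 7.826 V
V_th = V_1 - V_2 = 7.826 - 0 = 7.826 V
Step 2 — R_th: zero the source — replace V1 by a short circuit (node 2 merges into node 0) — and find the resistance seen between A (node 1) and B (node 0).
Reduce the network between node 1 (A) and node 0 (B) by series/parallel combination:
  Rp1 = R1 ‖ R2 (parallel, both between nodes 0 and 1) = 1/(1/30 + 1/200) = 26.09 Ω
R_th = 26.09 Ω

Final answer: V_th = 7.826 V, R_th = 26.09 Ω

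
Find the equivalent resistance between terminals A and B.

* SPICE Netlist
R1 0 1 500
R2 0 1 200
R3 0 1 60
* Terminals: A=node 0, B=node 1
Reduce the network between node 0 (A) and node 1 (B) by series/parallel combination:
  Rp1 = R1 ‖ R2 ‖ R3 (parallel, all between nodes 0 and 1) = 1/(1/500 + 1/200 + 1/60) = 42.25 Ω
R_eq = 42.25 Ω

Final answer: 42.25 Ω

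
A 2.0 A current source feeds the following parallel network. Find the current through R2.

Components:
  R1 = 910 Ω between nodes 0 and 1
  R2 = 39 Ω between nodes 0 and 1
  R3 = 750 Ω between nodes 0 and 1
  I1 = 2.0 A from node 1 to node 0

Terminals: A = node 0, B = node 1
All resistors sit directly between nodes 0 and 1, so they are in parallel and share one voltage V; the full source current 2 A splits among them.
1/R_par = 1/910 + 1/39 + 1/750 = 0.02807 S  =>  R_par = 35.62 Ω
V = I × R_par = 2 × 35.62 = 71.24 V
I_R2 = V/R2 = 71.24/39 = 1.827 A

Final answer: 1.827 A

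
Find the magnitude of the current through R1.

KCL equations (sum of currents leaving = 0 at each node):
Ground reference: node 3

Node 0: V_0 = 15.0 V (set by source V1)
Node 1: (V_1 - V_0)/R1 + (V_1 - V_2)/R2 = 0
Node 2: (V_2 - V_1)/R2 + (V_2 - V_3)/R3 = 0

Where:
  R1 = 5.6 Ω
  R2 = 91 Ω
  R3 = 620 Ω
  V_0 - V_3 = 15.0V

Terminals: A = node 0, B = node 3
Nodal analysis, taking node 3 as the 0 V reference.
Source V1 fixes V_0 = 15 V.
KCL at each unknown node (sum of currents leaving = 0; resistances in Ω):
  Node 1: (V_1 - 15)/5.6 + (V_1 - V_2)/91 = 0
  Node 2: (V_2 - V_1)/91 + (V_2 - 0)/620 = 0
Collecting terms (coefficients in siemens):
  0.1896·V_1 - 0.01099·V_2 = 2.679
  0.0126·V_2 - 0.01099·V_1 = 0
Determinant D = (0.1896)(0.0126) - (-0.01099)(-0.01099) = 0.002268
V_1 = [(2.679)(0.0126) - (-0.01099)(0)]/D = 14.88 V
V_2 = [(0.1896)(0) - (2.679)(-0.01099)]/D = 12.98 V
I_R1 = (V_0 - V_1)/R1 = (15 - 14.88)/5.6 = 0.02093 A
|I_R1| = 0.02093 A

Final answer: |I_R1| = 0.02093 A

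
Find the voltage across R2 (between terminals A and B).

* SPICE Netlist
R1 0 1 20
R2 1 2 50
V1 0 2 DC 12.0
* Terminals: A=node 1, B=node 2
R1 and R2 are in series across V1 (node 0 → node 1 → node 2), and the output A–B is taken across R2, so this is a voltage divider.
Series current: I = V1/(R1 + R2) = 12/(20 + 50) = 12/70 = 0.1714 A
V_R2 = I × R2 = V1 × R2/(R1 + R2) = 12 × 50/70 = 8.571 V

Final answer: 8.571 V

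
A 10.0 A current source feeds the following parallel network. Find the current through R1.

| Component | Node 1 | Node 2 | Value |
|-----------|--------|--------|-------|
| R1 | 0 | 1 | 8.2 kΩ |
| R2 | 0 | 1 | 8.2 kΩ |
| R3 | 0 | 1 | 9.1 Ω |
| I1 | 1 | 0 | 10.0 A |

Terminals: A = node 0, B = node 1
All resistors sit directly between nodes 0 and 1, so they are in parallel and share one voltage V; the full source current 10 A splits among them.
1/R_par = 1/8200 + 1/8200 + 1/9.1 = 0.1101 S  =>  R_par = 9.08 Ω
V = I × R_par = 10 × 9.08 = 90.8 V
I_R1 = V/R1 = 90.8/8200 = 0.01107 A

Final answer: 0.01107 A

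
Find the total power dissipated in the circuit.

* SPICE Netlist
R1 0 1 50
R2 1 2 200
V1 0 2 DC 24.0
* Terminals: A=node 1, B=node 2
Nodal analysis, taking node 2 as the 0 V reference.
Source V1 fixes V_0 = 24 V.
KCL at each unknown node (sum of currents leaving = 0; resistances in Ω):
  Node 1: (V_1 - 24)/50 + (V_1 - 0)/200 = 0
Collecting terms: 0.025 × V_1 = 0.48  =>  V_1 = 19.2 V
Power in each resistor, P = (ΔV)²/R:
  P_R1 = (24 - 19.2)²/50 = 0.4608 W
  P_R2 = (19.2 - 0)²/200 = 1.843 W
P_total = P_R1 + P_R2 = 2.304 W

Final answer: 2.304 W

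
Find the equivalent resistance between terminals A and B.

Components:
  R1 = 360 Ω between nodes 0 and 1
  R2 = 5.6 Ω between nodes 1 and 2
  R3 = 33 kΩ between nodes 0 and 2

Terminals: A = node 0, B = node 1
Reduce the network between node 0 (A) and node 1 (B) by series/parallel combination:
  Rs1 = R3 + R2 (series, joined only at node 2) = 33000 + 5.6 = 33010 Ω
  Rp1 = R1 ‖ Rs1 (parallel, both between nodes 0 and 1) = 1/(1/360 + 1/33010) = 356.1 Ω
R_eq = 356.1 Ω

Final answer: 356.1 Ω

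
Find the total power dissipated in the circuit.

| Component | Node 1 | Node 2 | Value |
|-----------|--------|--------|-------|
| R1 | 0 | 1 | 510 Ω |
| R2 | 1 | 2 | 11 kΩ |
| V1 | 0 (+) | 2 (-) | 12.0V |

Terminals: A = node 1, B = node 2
Nodal analysis, taking node 2 as the 0 V reference.
Source V1 fixes V_0 = 12 V.
KCL at each unknown node (sum of currents leaving = 0; resistances in Ω):
  Node 1: (V_1 - 12)/510 + (V_1 - 0)/11000 = 0
Collecting terms: 0.002052 × V_1 = 0.02353  =>  V_1 = 11.47 V
Power in each resistor, P = (ΔV)²/R:
  P_R1 = (12 - 11.47)²/510 = 0.0005543 W
  P_R2 = (11.47 - 0)²/11000 = 0.01196 W
P_total = P_R1 + P_R2 = 0.01251 W

Final answer: 0.01251 W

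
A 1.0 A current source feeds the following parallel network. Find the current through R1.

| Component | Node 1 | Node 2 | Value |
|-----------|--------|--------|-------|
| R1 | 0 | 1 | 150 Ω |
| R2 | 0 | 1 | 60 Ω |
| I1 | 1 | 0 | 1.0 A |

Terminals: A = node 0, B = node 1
All resistors sit directly between nodes 0 and 1, so they are in parallel and share one voltage V; the full source current 1 A splits among them.
1/R_par = 1/150 + 1/60 = 0.02333 S  =>  R_par = 42.86 Ω
V = I × R_par = 1 × 42.86 = 42.86 V
I_R1 = V/R1 = 42.86/150 = 0.2857 A

Final answer: 0.2857 A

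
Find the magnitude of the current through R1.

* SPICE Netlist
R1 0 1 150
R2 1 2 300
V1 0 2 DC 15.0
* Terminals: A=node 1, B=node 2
Nodal analysis, taking node 2 as the 0 V reference.
Source V1 fixes V_0 = 15 V.
KCL at each unknown node (sum of currents leaving = 0; resistances in Ω):
  Node 1: (V_1 - 15)/150 + (V_1 - 0)/300 = 0
Collecting terms: 0.01 × V_1 = 0.1  =>  V_1 = 10 V
I_R1 = (V_0 - V_1)/R1 = (15 - 10)/150 = 0.03333 A
|I_R1| = 0.03333 A

Final answer: |I_R1| = 0.03333 A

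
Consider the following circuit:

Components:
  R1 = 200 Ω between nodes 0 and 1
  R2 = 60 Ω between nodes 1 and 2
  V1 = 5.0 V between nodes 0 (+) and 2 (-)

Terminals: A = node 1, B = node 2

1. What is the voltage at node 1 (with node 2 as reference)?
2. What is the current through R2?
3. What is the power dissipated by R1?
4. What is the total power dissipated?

Nodal analysis, taking node 2 as the 0 V reference.
Source V1 fixes V_0 = 5 V.
KCL at each unknown node (sum of currents leaving = 0; resistances in Ω):
  Node 1: (V_1 - 5)/200 + (V_1 - 0)/60 = 0
Collecting terms: 0.02167 × V_1 = 0.025  =>  V_1 = 1.154 V
Part 1:
  Read off the nodal solution: V_1 = 1.154 V
Part 2:
  I_R2 = (V_1 - V_2)/R2 = (1.154 - 0)/60 = 0.01923 A
  Magnitude: I_R2 = 0.01923 A
Part 3:
  I_R1 = (V_0 - V_1)/R1 = (5 - 1.154)/200 = 0.01923 A
  P_R1 = I_R1² × R1 = (0.01923)² × 200 = 0.07396 W
Part 4:
  Power in each resistor, P = (ΔV)²/R:
    P_R1 = (5 - 1.154)²/200 = 0.07396 W
    P_R2 = (1.154 - 0)²/60 = 0.02219 W
  P_total = P_R1 + P_R2 = 0.09615 W

Final answers:
1. V_1 = 1.154 V
2. I_R2 = 0.01923 A
3. P_R1 = 0.07396 W
4. P_total = 0.09615 W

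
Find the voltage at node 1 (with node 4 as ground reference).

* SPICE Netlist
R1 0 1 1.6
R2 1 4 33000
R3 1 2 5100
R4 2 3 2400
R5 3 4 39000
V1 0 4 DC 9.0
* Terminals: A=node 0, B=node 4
Nodal analysis, taking node 4 as the 0 V reference.
Source V1 fixes V_0 = 9 V.
KCL at each unknown node (sum of currents leaving = 0; resistances in Ω):
  Node 1: (V_1 - 9)/1.6 + (V_1 - 0)/33000 + (V_1 - V_2)/5100 = 0
  Node 2: (V_2 - V_1)/5100 + (V_2 - V_3)/2400 = 0
  Node 3: (V_3 - V_2)/2400 + (V_3 - 0)/39000 = 0
Collecting terms (coefficients in siemens):
  0.6252·V_1 - 0.0001961·V_2 = 5.625
  0.0006127·V_2 - 0.0001961·V_1 - 0.0004167·V_3 = 0
  0.0004423·V_3 - 0.0004167·V_2 = 0
Solving these 3 simultaneous equations (Gaussian elimination) gives:
  V_1 = 8.999 V, V_2 = 8.012 V, V_3 = 7.548 V
The requested potential is V_1 = 8.999 V.

Final answer: V_1 = 8.999 V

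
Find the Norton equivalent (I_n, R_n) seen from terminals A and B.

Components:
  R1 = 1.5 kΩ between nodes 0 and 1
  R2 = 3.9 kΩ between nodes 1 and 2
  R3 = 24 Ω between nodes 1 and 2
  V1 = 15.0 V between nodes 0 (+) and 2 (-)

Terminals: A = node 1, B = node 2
Find the Thévenin equivalent first; then I_n = V_th/R_th and R_n = R_th.
Step 1 — V_th is the open-circuit voltage V_A - V_B (nothing connected across the terminals).
Nodal analysis, taking node 2 as the 0 V reference.
Source V1 fixes V_0 = 15 V.
KCL at each unknown node (sum of currents leaving = 0; resistances in Ω):
  Node 1: (V_1 - 15)/1500 + (V_1 - 0)/3900 + (V_1 - 0)/24 = 0
Collecting terms: 0.04259 × V_1 = 0.01  =>  V_1 = 0.2348 V
V_th = V_1 - V_2 = 0.2348 - 0 = 0.2348 V
Step 2 — R_th: zero the source — replace V1 by a short circuit (node 2 merges into node 0) — and find the resistance seen between A (node 1) and B (node 0).
Reduce the network between node 1 (A) and node 0 (B) by series/parallel combination:
  Rp1 = R1 ‖ R2 ‖ R3 (parallel, all between nodes 0 and 1) = 1/(1/1500 + 1/3900 + 1/24) = 23.48 Ω
R_th = 23.48 Ω
I_n = V_th/R_th = 0.2348/23.48 = 0.01 A, and R_n = R_th = 23.48 Ω

Final answer: I_n = 0.01 A, R_n = 23.48 Ω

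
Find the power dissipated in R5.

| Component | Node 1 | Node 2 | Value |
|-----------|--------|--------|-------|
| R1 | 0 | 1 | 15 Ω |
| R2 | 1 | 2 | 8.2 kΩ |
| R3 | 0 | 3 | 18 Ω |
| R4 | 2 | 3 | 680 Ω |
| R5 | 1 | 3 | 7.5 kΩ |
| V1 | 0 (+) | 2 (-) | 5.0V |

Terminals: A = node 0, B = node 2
Nodal analysis, taking node 2 as the 0 V reference.
Source V1 fixes V_0 = 5 V.
KCL at each unknown node (sum of currents leaving = 0; resistances in Ω):
  Node 1: (V_1 - 5)/15 + (V_1 - 0)/8200 + (V_1 - V_3)/7500 = 0
  Node 3: (V_3 - 5)/18 + (V_3 - 0)/680 + (V_3 - V_1)/7500 = 0
Collecting terms (coefficients in siemens):
  0.06692·V_1 - 0.0001333·V_3 = 0.3333
  0.05716·V_3 - 0.0001333·V_1 = 0.2778
Determinant D = (0.06692)(0.05716) - (-0.0001333)(-0.0001333) = 0.003825
V_1 = [(0.3333)(0.05716) - (-0.0001333)(0.2778)]/D = 4.991 V
V_3 = [(0.06692)(0.2778) - (0.3333)(-0.0001333)]/D = 4.871 V
I_R5 = (V_1 - V_3)/R5 = (4.991 - 4.871)/7500 = 0.00001591 A
P_R5 = I_R5² × R5 = (0.00001591)² × 7500 = 0.000001897 W

Final answer: 1.897e-06 W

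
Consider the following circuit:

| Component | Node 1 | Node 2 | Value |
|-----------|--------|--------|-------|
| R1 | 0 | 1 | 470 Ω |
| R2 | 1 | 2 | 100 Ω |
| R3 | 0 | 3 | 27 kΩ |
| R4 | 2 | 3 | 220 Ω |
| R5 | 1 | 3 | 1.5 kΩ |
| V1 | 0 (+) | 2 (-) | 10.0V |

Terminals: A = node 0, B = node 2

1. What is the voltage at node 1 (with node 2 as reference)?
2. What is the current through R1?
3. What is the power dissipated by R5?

Nodal analysis, taking node 2 as the 0 V reference.
Source V1 fixes V_0 = 10 V.
KCL at each unknown node (sum of currents leaving = 0; resistances in Ω):
  Node 1: (V_1 - 10)/470 + (V_1 - 0)/100 + (V_1 - V_3)/1500 = 0
  Node 3: (V_3 - 10)/27000 + (V_3 - 0)/220 + (V_3 - V_1)/1500 = 0
Collecting terms (coefficients in siemens):
  0.01279·V_1 - 0.0006667·V_3 = 0.02128
  0.005249·V_3 - 0.0006667·V_1 = 0.0003704
Determinant D = (0.01279)(0.005249) - (-0.0006667)(-0.0006667) = 0.00006671
V_1 = [(0.02128)(0.005249) - (-0.0006667)(0.0003704)]/D = 1.678 V
V_3 = [(0.01279)(0.0003704) - (0.02128)(-0.0006667)]/D = 0.2836 V
Part 1:
  Read off the nodal solution: V_1 = 1.678 V
Part 2:
  I_R1 = (V_0 - V_1)/R1 = (10 - 1.678)/470 = 0.01771 A
  Magnitude: I_R1 = 0.01771 A
Part 3:
  I_R5 = (V_1 - V_3)/R5 = (1.678 - 0.2836)/1500 = 0.0009294 A
  P_R5 = I_R5² × R5 = (0.0009294)² × 1500 = 0.001296 W

Final answers:
1. V_1 = 1.678 V
2. I_R1 = 0.01771 A
3. P_R5 = 0.001296 W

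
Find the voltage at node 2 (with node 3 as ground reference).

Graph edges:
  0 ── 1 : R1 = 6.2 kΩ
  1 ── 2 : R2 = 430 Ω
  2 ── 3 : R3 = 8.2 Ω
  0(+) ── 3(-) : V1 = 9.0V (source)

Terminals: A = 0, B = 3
Nodal analysis, taking node 3 as the 0 V reference.
Source V1 fixes V_0 = 9 V.
KCL at each unknown node (sum of currents leaving = 0; resistances in Ω):
  Node 1: (V_1 - 9)/6200 + (V_1 - V_2)/430 = 0
  Node 2: (V_2 - V_1)/430 + (V_2 - 0)/8.2 = 0
Collecting terms (coefficients in siemens):
  0.002487·V_1 - 0.002326·V_2 = 0.001452
  0.1243·V_2 - 0.002326·V_1 = 0
Determinant D = (0.002487)(0.1243) - (-0.002326)(-0.002326) = 0.0003037
V_1 = [(0.001452)(0.1243) - (-0.002326)(0)]/D = 0.5941 V
V_2 = [(0.002487)(0) - (0.001452)(-0.002326)]/D = 0.01112 V
The requested potential is V_2 = 0.01112 V.

Final answer: V_2 = 0.01112 V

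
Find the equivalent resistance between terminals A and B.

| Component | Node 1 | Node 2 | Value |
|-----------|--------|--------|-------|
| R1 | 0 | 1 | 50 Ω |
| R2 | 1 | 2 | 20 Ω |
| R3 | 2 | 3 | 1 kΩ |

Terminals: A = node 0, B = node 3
Reduce the network between node 0 (A) and node 3 (B) by series/parallel combination:
  Rs1 = R1 + R2 (series, joined only at node 1) = 50 + 20 = 70 Ω
  Rs2 = R3 + Rs1 (series, joined only at node 2) = 1000 + 70 = 1070 Ω
R_eq = 1.07 kΩ

Final answer: 1.07 kΩ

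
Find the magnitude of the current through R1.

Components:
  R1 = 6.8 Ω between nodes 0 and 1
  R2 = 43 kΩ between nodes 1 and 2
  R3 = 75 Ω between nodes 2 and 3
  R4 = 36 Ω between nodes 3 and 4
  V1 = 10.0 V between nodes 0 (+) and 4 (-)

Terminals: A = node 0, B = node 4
Nodal analysis, taking node 4 as the 0 V reference.
Source V1 fixes V_0 = 10 V.
KCL at each unknown node (sum of currents leaving = 0; resistances in Ω):
  Node 1: (V_1 - 10)/6.8 + (V_1 - V_2)/43000 = 0
  Node 2: (V_2 - V_1)/43000 + (V_2 - V_3)/75 = 0
  Node 3: (V_3 - V_2)/75 + (V_3 - 0)/36 = 0
Collecting terms (coefficients in siemens):
  0.1471·V_1 - 0.00002326·V_2 = 1.471
  0.01336·V_2 - 0.00002326·V_1 - 0.01333·V_3 = 0
  0.04111·V_3 - 0.01333·V_2 = 0
Solving these 3 simultaneous equations (Gaussian elimination) gives:
  V_1 = 9.998 V, V_2 = 0.02574 V, V_3 = 0.008349 V
I_R1 = (V_0 - V_1)/R1 = (10 - 9.998)/6.8 = 0.0002319 A
|I_R1| = 0.0002319 A

Final answer: |I_R1| = 0.0002319 A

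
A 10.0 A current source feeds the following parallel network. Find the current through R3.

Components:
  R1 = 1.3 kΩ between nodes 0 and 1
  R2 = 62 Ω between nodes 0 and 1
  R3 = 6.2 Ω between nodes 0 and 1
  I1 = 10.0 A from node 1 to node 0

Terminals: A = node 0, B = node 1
All resistors sit directly between nodes 0 and 1, so they are in parallel and share one voltage V; the full source current 10 A splits among them.
1/R_par = 1/1300 + 1/62 + 1/6.2 = 0.1782 S  =>  R_par = 5.612 Ω
V = I × R_par = 10 × 5.612 = 56.12 V
I_R3 = V/R3 = 56.12/6.2 = 9.052 A

Final answer: 9.052 A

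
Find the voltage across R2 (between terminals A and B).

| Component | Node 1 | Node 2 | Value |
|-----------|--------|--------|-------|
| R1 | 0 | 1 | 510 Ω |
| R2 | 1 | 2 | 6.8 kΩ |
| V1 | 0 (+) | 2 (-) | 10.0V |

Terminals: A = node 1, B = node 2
R1 and R2 are in series across V1 (node 0 → node 1 → node 2), and the output A–B is taken across R2, so this is a voltage divider.
Series current: I = V1/(R1 + R2) = 10/(510 + 6800) = 10/7310 = 0.001368 A
V_R2 = I × R2 = V1 × R2/(R1 + R2) = 10 × 6800/7310 = 9.302 V

Final answer: 9.302 V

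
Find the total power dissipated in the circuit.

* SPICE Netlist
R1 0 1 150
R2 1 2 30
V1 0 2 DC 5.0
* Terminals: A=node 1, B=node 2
Nodal analysis, taking node 2 as the 0 V reference.
Source V1 fixes V_0 = 5 V.
KCL at each unknown node (sum of currents leaving = 0; resistances in Ω):
  Node 1: (V_1 - 5)/150 + (V_1 - 0)/30 = 0
Collecting terms: 0.04 × V_1 = 0.03333  =>  V_1 = 0.8333 V
Power in each resistor, P = (ΔV)²/R:
  P_R1 = (5 - 0.8333)²/150 = 0.1157 W
  P_R2 = (0.8333 - 0)²/30 = 0.02315 W
P_total = P_R1 + P_R2 = 0.1389 W

Final answer: 0.1389 W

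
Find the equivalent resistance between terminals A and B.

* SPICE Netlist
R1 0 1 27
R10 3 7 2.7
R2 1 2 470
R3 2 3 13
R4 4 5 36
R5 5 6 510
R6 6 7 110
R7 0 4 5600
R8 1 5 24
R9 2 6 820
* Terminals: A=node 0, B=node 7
The network is not a plain series/parallel combination. Inject a 1 A test current into terminal A (node 0) and return it from terminal B (node 7); then R_eq = V_A / (1 A).
Nodal analysis, taking node 7 as the 0 V reference.
Current source I_test pushes 1 A into node 0 and draws it out of node 7.
KCL at each unknown node (sum of currents leaving = 0; resistances in Ω):
  Node 0: (V_0 - V_1)/27 + (V_0 - V_4)/5600 - 1 = 0
  Node 1: (V_1 - V_0)/27 + (V_1 - V_2)/470 + (V_1 - V_5)/24 = 0
  Node 2: (V_2 - V_1)/470 + (V_2 - V_3)/13 + (V_2 - V_6)/820 = 0
  Node 3: (V_3 - V_2)/13 + (V_3 - 0)/2.7 = 0
  Node 4: (V_4 - V_0)/5600 + (V_4 - V_5)/36 = 0
  Node 5: (V_5 - V_1)/24 + (V_5 - V_4)/36 + (V_5 - V_6)/510 = 0
  Node 6: (V_6 - V_2)/820 + (V_6 - V_5)/510 + (V_6 - 0)/110 = 0
Collecting terms (coefficients in siemens):
  0.03722·V_0 - 0.03704·V_1 - 0.0001786·V_4 = 1
  0.08083·V_1 - 0.03704·V_0 - 0.002128·V_2 - 0.04167·V_5 = 0
  0.08027·V_2 - 0.002128·V_1 - 0.07692·V_3 - 0.00122·V_6 = 0
  0.4473·V_3 - 0.07692·V_2 = 0
  0.02796·V_4 - 0.0001786·V_0 - 0.02778·V_5 = 0
  0.07141·V_5 - 0.04167·V_1 - 0.02778·V_4 - 0.001961·V_6 = 0
  0.01227·V_6 - 0.00122·V_2 - 0.001961·V_5 = 0
Solving these 7 simultaneous equations (Gaussian elimination) gives:
  V_0 = 302.1 V, V_1 = 275.2 V, V_2 = 9.522 V, V_3 = 1.638 V
  V_4 = 265.2 V, V_5 = 265 V, V_6 = 43.28 V
R_eq = V_0 / 1 A = 302.1 Ω

Final answer: 302.1 Ω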